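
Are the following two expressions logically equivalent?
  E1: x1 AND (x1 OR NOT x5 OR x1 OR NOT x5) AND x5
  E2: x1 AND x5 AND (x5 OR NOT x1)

E1: x1 AND (x1 OR NOT x5 OR x1 OR NOT x5) AND x5
    = x1 AND (x1 OR NOT x5) AND x5
    = x1 AND x5
E2: x1 AND x5 AND (x5 OR NOT x1)
    = x1 AND x5
Both reduce to x1 AND x5, so they are equivalent.

Yes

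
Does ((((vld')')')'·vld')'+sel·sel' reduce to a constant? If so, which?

yes, True

((((vld')')')'·vld')'+sel·sel'
= ((((vld')')')'·vld')'   — complement / identity
= ((vld')'·vld')'   — double negation
= vld'+vld   — De Morgan
= 1   — complement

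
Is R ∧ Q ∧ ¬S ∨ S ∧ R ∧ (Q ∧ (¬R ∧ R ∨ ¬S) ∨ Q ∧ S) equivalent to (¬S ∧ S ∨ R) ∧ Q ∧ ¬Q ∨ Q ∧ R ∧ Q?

E1: R ∧ Q ∧ ¬S ∨ S ∧ R ∧ (Q ∧ (¬R ∧ R ∨ ¬S) ∨ Q ∧ S)
    = R ∧ Q ∧ ¬S ∨ S ∧ R ∧ (Q ∧ ¬S ∨ Q ∧ S)   (complement / identity)
    = R ∧ Q ∧ ¬S ∨ S ∧ R ∧ Q   (distribution)
    = R ∧ Q   (distribution)
E2: (¬S ∧ S ∨ R) ∧ Q ∧ ¬Q ∨ Q ∧ R ∧ Q
    = R ∧ Q ∧ ¬Q ∨ Q ∧ R ∧ Q   (complement / identity)
    = R ∧ Q   (distribution)
Both reduce to R ∧ Q, so they are equivalent.

Yes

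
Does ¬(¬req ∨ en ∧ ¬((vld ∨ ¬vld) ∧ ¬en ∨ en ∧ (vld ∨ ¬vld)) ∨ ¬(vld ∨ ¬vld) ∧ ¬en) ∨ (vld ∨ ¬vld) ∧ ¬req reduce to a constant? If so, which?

yes, True

¬(¬req ∨ en ∧ ¬((vld ∨ ¬vld) ∧ ¬en ∨ en ∧ (vld ∨ ¬vld)) ∨ ¬(vld ∨ ¬vld) ∧ ¬en) ∨ (vld ∨ ¬vld) ∧ ¬req
= ¬(¬req ∨ en ∧ ¬(vld ∨ ¬vld) ∨ ¬(vld ∨ ¬vld) ∧ ¬en) ∨ (vld ∨ ¬vld) ∧ ¬req
= ¬(¬req ∨ ¬(vld ∨ ¬vld)) ∨ (vld ∨ ¬vld) ∧ ¬req
= req ∧ (vld ∨ ¬vld) ∨ (vld ∨ ¬vld) ∧ ¬req
= vld ∨ ¬vld
= True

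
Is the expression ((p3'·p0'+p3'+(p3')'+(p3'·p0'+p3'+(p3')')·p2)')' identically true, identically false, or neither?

((p3'·p0'+p3'+(p3')'+(p3'·p0'+p3'+(p3')')·p2)')'
= ((p3'·p0'+p3'+(p3')')')'   (absorption)
= p3'·p0'+p3'+(p3')'   (double negation)
= p3'·p0'+p3'+p3   (double negation)
= p3'+p3   (absorption)
= 1   (complement)

identically true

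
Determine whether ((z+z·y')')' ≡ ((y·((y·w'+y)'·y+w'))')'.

No

E1: ((z+z·y')')'
    = (z')'   [absorption]
    = z   [double negation]
E2: ((y·((y·w'+y)'·y+w'))')'
    = ((y·(y'·y+w'))')'   [absorption]
    = ((y·w')')'   [complement / identity]
    = y·w'   [double negation]
These differ: at w=0, y=0, z=1, E1 = 1 but E2 = 0.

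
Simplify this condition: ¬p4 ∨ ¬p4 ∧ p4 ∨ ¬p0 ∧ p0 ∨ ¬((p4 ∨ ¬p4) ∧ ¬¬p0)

¬p4 ∨ ¬p4 ∧ p4 ∨ ¬p0 ∧ p0 ∨ ¬((p4 ∨ ¬p4) ∧ ¬¬p0)
= ¬p4 ∨ ¬p0 ∧ p0 ∨ ¬((p4 ∨ ¬p4) ∧ ¬¬p0)   — complement / identity
= ¬p4 ∨ ¬((p4 ∨ ¬p4) ∧ ¬¬p0)   — complement / identity
= ¬p4 ∨ ¬¬¬p0   — complement / identity
= ¬p4 ∨ ¬p0   — double negation

¬p4 ∨ ¬p0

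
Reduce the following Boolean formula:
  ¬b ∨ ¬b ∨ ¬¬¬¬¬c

¬b ∨ ¬c

¬b ∨ ¬b ∨ ¬¬¬¬¬c
= ¬b ∨ ¬¬¬¬¬c   [idempotence]
= ¬b ∨ ¬¬¬c   [double negation]
= ¬b ∨ ¬c   [double negation]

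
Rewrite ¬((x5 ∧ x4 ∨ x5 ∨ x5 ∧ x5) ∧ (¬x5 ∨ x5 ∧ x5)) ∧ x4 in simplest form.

¬((x5 ∧ x4 ∨ x5 ∨ x5 ∧ x5) ∧ (¬x5 ∨ x5 ∧ x5)) ∧ x4
= ¬((x5 ∧ x4 ∨ x5) ∧ ¬x5 ∨ x5 ∧ x5) ∧ x4   [distribution]
= ¬(x5 ∧ ¬x5 ∨ x5 ∧ x5) ∧ x4   [absorption]
= ¬x5 ∧ x4   [distribution]

¬x5 ∧ x4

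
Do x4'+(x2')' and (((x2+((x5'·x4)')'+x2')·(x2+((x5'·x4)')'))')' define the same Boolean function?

E1: x4'+(x2')'
    = x4'+x2   [double negation]
E2: (((x2+((x5'·x4)')'+x2')·(x2+((x5'·x4)')'))')'
    = (x2+((x5'·x4)')'+x2')·(x2+((x5'·x4)')')   [double negation]
    = x2+((x5'·x4)')'   [absorption]
    = x2+x5'·x4   [double negation]
These differ: at x2=0, x4=0, x5=1, E1 = 1 but E2 = 0.

No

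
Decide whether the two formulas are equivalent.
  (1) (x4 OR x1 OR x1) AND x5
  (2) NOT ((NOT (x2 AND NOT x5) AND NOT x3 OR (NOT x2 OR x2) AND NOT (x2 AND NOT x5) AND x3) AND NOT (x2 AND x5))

E1: (x4 OR x1 OR x1) AND x5
    = (x4 OR x1) AND x5
E2: NOT ((NOT (x2 AND NOT x5) AND NOT x3 OR (NOT x2 OR x2) AND NOT (x2 AND NOT x5) AND x3) AND NOT (x2 AND x5))
    = NOT ((NOT (x2 AND NOT x5) AND NOT x3 OR NOT (x2 AND NOT x5) AND x3) AND NOT (x2 AND x5))
    = NOT (NOT (x2 AND NOT x5) AND NOT (x2 AND x5))
    = x2 AND NOT x5 OR x2 AND x5
    = x2
These differ: at x1=1, x2=1, x3=0, x4=1, x5=0, E1 = 0 but E2 = 1.

No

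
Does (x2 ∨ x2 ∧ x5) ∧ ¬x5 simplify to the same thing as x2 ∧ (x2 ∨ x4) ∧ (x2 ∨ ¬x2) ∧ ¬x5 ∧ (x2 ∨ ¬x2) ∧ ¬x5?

Yes

E1: (x2 ∨ x2 ∧ x5) ∧ ¬x5
    = x2 ∧ ¬x5   (absorption)
E2: x2 ∧ (x2 ∨ x4) ∧ (x2 ∨ ¬x2) ∧ ¬x5 ∧ (x2 ∨ ¬x2) ∧ ¬x5
    = x2 ∧ (x2 ∨ x4) ∧ (x2 ∨ ¬x2) ∧ ¬x5   (idempotence)
    = x2 ∧ (x2 ∨ ¬x2) ∧ ¬x5   (absorption)
    = x2 ∧ ¬x5   (complement / identity)
Both reduce to x2 ∧ ¬x5, so they are equivalent.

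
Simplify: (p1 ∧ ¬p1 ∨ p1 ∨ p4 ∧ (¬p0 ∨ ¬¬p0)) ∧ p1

p1

(p1 ∧ ¬p1 ∨ p1 ∨ p4 ∧ (¬p0 ∨ ¬¬p0)) ∧ p1
= (p1 ∧ ¬p1 ∨ p1 ∨ p4 ∧ (¬p0 ∨ p0)) ∧ p1
= (p1 ∨ p4 ∧ (¬p0 ∨ p0)) ∧ p1
= (p1 ∨ p4) ∧ p1
= p1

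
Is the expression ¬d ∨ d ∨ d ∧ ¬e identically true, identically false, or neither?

identically true

¬d ∨ d ∨ d ∧ ¬e
= ¬d ∨ d
= True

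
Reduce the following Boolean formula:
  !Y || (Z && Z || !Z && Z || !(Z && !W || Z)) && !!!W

!Y || !W

!Y || (Z && Z || !Z && Z || !(Z && !W || Z)) && !!!W
= !Y || (Z && Z || !Z && Z || !Z) && !!!W   [absorption]
= !Y || (Z || !Z) && !!!W   [distribution]
= !Y || (Z || !Z) && !W   [double negation]
= !Y || !W   [complement / identity]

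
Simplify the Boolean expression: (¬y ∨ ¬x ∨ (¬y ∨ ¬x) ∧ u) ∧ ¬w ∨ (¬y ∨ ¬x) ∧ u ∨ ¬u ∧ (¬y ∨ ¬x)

(¬y ∨ ¬x ∨ (¬y ∨ ¬x) ∧ u) ∧ ¬w ∨ (¬y ∨ ¬x) ∧ u ∨ ¬u ∧ (¬y ∨ ¬x)
= (¬y ∨ ¬x) ∧ ¬w ∨ (¬y ∨ ¬x) ∧ u ∨ ¬u ∧ (¬y ∨ ¬x)   (absorption)
= (¬y ∨ ¬x) ∧ ¬w ∨ ¬y ∨ ¬x   (distribution)
= ¬y ∨ ¬x   (absorption)

¬y ∨ ¬x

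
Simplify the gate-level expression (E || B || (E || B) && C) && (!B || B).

(E || B || (E || B) && C) && (!B || B)
= (E || B) && (!B || B)
= E || B

E || B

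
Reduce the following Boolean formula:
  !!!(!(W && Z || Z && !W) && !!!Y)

!!!(!(W && Z || Z && !W) && !!!Y)
= !!!(!(W && Z || Z && !W) && !Y)
= !!!(!Z && !Y)
= !(!Z && !Y)
= Z || Y

Z || Y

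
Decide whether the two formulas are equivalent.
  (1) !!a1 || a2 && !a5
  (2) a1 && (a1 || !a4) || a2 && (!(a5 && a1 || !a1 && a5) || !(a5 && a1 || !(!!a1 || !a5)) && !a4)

E1: !!a1 || a2 && !a5
    = a1 || a2 && !a5
E2: a1 && (a1 || !a4) || a2 && (!(a5 && a1 || !a1 && a5) || !(a5 && a1 || !(!!a1 || !a5)) && !a4)
    = a1 && (a1 || !a4) || a2 && (!(a5 && a1 || !a1 && a5) || !(a5 && a1 || !a1 && a5) && !a4)
    = a1 || a2 && (!(a5 && a1 || !a1 && a5) || !(a5 && a1 || !a1 && a5) && !a4)
    = a1 || a2 && !(a5 && a1 || !a1 && a5)
    = a1 || a2 && !a5
Both reduce to a1 || a2 && !a5, so they are equivalent.

Yes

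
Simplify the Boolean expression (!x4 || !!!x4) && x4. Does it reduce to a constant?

(!x4 || !!!x4) && x4
= (!x4 || !x4) && x4   [double negation]
= !x4 && x4   [idempotence]
= false   [complement]

false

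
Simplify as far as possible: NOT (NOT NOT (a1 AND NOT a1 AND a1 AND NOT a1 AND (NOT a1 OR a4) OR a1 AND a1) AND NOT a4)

NOT a1 OR a4

NOT (NOT NOT (a1 AND NOT a1 AND a1 AND NOT a1 AND (NOT a1 OR a4) OR a1 AND a1) AND NOT a4)
= NOT (NOT NOT (a1 AND NOT a1 AND a1 AND NOT a1 OR a1 AND a1) AND NOT a4)   (absorption)
= NOT (NOT NOT (a1 AND NOT a1 OR a1 AND a1) AND NOT a4)   (idempotence)
= NOT (a1 AND NOT a1 OR a1 AND a1) OR a4   (De Morgan)
= NOT a1 OR a4   (distribution)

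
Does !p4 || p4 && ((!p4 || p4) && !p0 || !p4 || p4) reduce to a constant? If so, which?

!p4 || p4 && ((!p4 || p4) && !p0 || !p4 || p4)
= !p4 || p4 && (!p4 || p4)
= !p4 || p4
= true

yes, True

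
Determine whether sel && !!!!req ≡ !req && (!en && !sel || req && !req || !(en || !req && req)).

No

E1: sel && !!!!req
    = sel && !!req
    = sel && req
E2: !req && (!en && !sel || req && !req || !(en || !req && req))
    = !req && (!en && !sel || !(en || !req && req))
    = !req && (!en && !sel || !en)
    = !req && !en
These differ: at en=0, req=1, sel=1, E1 = 1 but E2 = 0.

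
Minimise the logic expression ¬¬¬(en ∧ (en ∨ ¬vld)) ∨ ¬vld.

¬¬¬(en ∧ (en ∨ ¬vld)) ∨ ¬vld
= ¬¬¬en ∨ ¬vld
= ¬en ∨ ¬vld

¬en ∨ ¬vld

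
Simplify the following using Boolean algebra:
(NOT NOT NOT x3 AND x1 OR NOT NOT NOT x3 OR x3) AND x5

(NOT NOT NOT x3 AND x1 OR NOT NOT NOT x3 OR x3) AND x5
= (NOT NOT NOT x3 OR x3) AND x5
= (NOT x3 OR x3) AND x5
= x5

x5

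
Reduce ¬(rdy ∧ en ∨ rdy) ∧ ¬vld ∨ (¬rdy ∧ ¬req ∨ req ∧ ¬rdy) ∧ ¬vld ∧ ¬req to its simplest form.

¬(rdy ∧ en ∨ rdy) ∧ ¬vld ∨ (¬rdy ∧ ¬req ∨ req ∧ ¬rdy) ∧ ¬vld ∧ ¬req
= ¬(rdy ∧ en ∨ rdy) ∧ ¬vld ∨ ¬rdy ∧ ¬vld ∧ ¬req   — distribution
= ¬rdy ∧ ¬vld ∨ ¬rdy ∧ ¬vld ∧ ¬req   — absorption
= ¬rdy ∧ ¬vld   — absorption

¬rdy ∧ ¬vld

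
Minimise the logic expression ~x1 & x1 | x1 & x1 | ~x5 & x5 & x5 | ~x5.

~x1 & x1 | x1 & x1 | ~x5 & x5 & x5 | ~x5
= ~x1 & x1 | x1 & x1 | ~x5 & x5 | ~x5   (idempotence)
= ~x1 & x1 | x1 & x1 | ~x5   (complement / identity)
= x1 | ~x5   (distribution)

x1 | ~x5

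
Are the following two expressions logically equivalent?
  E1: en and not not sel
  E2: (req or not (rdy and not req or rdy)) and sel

E1: en and not not sel
    = en and sel   — double negation
E2: (req or not (rdy and not req or rdy)) and sel
    = (req or not rdy) and sel   — absorption
These differ: at en=0, rdy=0, req=0, sel=1, E1 = 0 but E2 = 1.

No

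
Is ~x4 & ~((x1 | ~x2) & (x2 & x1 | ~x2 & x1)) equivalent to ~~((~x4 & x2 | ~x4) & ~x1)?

E1: ~x4 & ~((x1 | ~x2) & (x2 & x1 | ~x2 & x1))
    = ~x4 & ~((x1 | ~x2) & x1)   [distribution]
    = ~x4 & ~x1   [absorption]
E2: ~~((~x4 & x2 | ~x4) & ~x1)
    = (~x4 & x2 | ~x4) & ~x1   [double negation]
    = ~x4 & ~x1   [absorption]
Both reduce to ~x4 & ~x1, so they are equivalent.

Yes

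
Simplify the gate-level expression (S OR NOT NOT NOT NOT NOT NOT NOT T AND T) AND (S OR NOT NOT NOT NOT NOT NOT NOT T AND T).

S

(S OR NOT NOT NOT NOT NOT NOT NOT T AND T) AND (S OR NOT NOT NOT NOT NOT NOT NOT T AND T)
= S OR NOT NOT NOT NOT NOT NOT NOT T AND T   — idempotence
= S OR NOT NOT NOT NOT NOT T AND T   — double negation
= S OR NOT NOT NOT T AND T   — double negation
= S OR NOT T AND T   — double negation
= S   — complement / identity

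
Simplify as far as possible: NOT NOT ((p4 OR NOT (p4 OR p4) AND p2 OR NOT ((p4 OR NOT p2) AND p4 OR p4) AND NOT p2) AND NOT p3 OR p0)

NOT NOT ((p4 OR NOT (p4 OR p4) AND p2 OR NOT ((p4 OR NOT p2) AND p4 OR p4) AND NOT p2) AND NOT p3 OR p0)
= NOT NOT ((p4 OR NOT (p4 OR p4) AND p2 OR NOT (p4 OR p4) AND NOT p2) AND NOT p3 OR p0)   — absorption
= NOT NOT ((p4 OR NOT (p4 OR p4)) AND NOT p3 OR p0)   — distribution
= NOT NOT ((p4 OR NOT p4) AND NOT p3 OR p0)   — idempotence
= (p4 OR NOT p4) AND NOT p3 OR p0   — double negation
= NOT p3 OR p0   — complement / identity

NOT p3 OR p0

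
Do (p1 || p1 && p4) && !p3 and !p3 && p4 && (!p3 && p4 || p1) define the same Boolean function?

E1: (p1 || p1 && p4) && !p3
    = p1 && !p3   (absorption)
E2: !p3 && p4 && (!p3 && p4 || p1)
    = !p3 && p4   (absorption)
These differ: at p1=1, p3=0, p4=0, E1 = 1 but E2 = 0.

No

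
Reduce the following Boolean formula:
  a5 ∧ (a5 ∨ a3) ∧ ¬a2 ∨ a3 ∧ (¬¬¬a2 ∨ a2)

a5 ∧ ¬a2 ∨ a3

a5 ∧ (a5 ∨ a3) ∧ ¬a2 ∨ a3 ∧ (¬¬¬a2 ∨ a2)
= a5 ∧ (a5 ∨ a3) ∧ ¬a2 ∨ a3 ∧ (¬a2 ∨ a2)   — double negation
= a5 ∧ (a5 ∨ a3) ∧ ¬a2 ∨ a3   — complement / identity
= a5 ∧ ¬a2 ∨ a3   — absorption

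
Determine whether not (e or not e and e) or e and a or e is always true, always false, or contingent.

always true

not (e or not e and e) or e and a or e
= not (e or not e and e) or e   — absorption
= not e or e   — complement / identity
= True   — complement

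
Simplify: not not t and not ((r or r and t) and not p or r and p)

t and not r

not not t and not ((r or r and t) and not p or r and p)
= not not t and not (r and not p or r and p)   — absorption
= t and not (r and not p or r and p)   — double negation
= t and not r   — distribution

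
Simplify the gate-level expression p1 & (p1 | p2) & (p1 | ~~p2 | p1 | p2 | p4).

p1

p1 & (p1 | p2) & (p1 | ~~p2 | p1 | p2 | p4)
= p1 & (p1 | p2) & (p1 | p2 | p1 | p2 | p4)   — double negation
= p1 & (p1 | p2) & (p1 | p2 | p4)   — idempotence
= p1 & (p1 | p2)   — absorption
= p1   — absorption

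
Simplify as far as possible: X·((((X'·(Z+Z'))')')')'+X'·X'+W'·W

X·((((X'·(Z+Z'))')')')'+X'·X'+W'·W
= X·((((X')')')')'+X'·X'+W'·W   [complement / identity]
= X·((((X')')')')'+X'·X'   [complement / identity]
= X·((X')')'+X'·X'   [double negation]
= X·X'+X'·X'   [double negation]
= X'   [distribution]

X'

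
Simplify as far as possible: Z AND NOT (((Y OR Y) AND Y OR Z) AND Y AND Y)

Z AND NOT (((Y OR Y) AND Y OR Z) AND Y AND Y)
= Z AND NOT ((Y AND Y OR Z) AND Y AND Y)
= Z AND NOT (Y AND Y)
= Z AND NOT Y

Z AND NOT Y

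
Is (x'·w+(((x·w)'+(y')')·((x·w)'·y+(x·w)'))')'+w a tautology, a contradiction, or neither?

(x'·w+(((x·w)'+(y')')·((x·w)'·y+(x·w)'))')'+w
= (x'·w+(((x·w)'+y)·((x·w)'·y+(x·w)'))')'+w   — double negation
= (x'·w+(((x·w)'+y)·(x·w)')')'+w   — absorption
= (x'·w+((x·w)')')'+w   — absorption
= (x'·w+x·w)'+w   — double negation
= w'+w   — distribution
= 1   — complement

tautology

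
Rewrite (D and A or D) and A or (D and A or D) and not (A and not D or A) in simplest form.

(D and A or D) and A or (D and A or D) and not (A and not D or A)
= (D and A or D) and A or (D and A or D) and not A   [absorption]
= D and A or D   [distribution]
= D   [absorption]

D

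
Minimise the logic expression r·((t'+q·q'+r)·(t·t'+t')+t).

r·((t'+q·q'+r)·(t·t'+t')+t)
= r·((t'+r)·(t·t'+t')+t)
= r·((t'+r)·t'+t)
= r·(t'+t)
= r

r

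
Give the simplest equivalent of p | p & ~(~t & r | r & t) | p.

p

p | p & ~(~t & r | r & t) | p
= p | p & ~r | p
= p | p
= p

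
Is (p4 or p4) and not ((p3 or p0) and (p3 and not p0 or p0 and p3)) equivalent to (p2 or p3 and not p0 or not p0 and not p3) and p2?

No

E1: (p4 or p4) and not ((p3 or p0) and (p3 and not p0 or p0 and p3))
    = (p4 or p4) and not ((p3 or p0) and p3)   (distribution)
    = p4 and not ((p3 or p0) and p3)   (idempotence)
    = p4 and not p3   (absorption)
E2: (p2 or p3 and not p0 or not p0 and not p3) and p2
    = (p2 or not p0) and p2   (distribution)
    = p2   (absorption)
These differ: at p0=0, p2=1, p3=0, p4=0, E1 = 0 but E2 = 1.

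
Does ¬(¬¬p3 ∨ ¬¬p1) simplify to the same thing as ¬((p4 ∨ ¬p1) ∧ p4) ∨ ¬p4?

No

E1: ¬(¬¬p3 ∨ ¬¬p1)
    = ¬p3 ∧ ¬p1
E2: ¬((p4 ∨ ¬p1) ∧ p4) ∨ ¬p4
    = ¬p4 ∨ ¬p4
    = ¬p4
These differ: at p1=1, p3=0, p4=0, E1 = 0 but E2 = 1.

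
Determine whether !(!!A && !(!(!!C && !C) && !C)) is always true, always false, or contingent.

contingent

!(!!A && !(!(!!C && !C) && !C))
= !(!!A && !((!C || C) && !C))
= !(!!A && !!C)
= !A || !C
This depends on A, C, so it is not a constant.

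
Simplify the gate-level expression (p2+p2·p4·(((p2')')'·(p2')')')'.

p2'

(p2+p2·p4·(((p2')')'·(p2')')')'
= (p2+p2·p4·(p2'·(p2')')')'   (double negation)
= (p2+p2·p4·(p2+p2'))'   (De Morgan)
= (p2+p2·p4)'   (complement / identity)
= p2'   (absorption)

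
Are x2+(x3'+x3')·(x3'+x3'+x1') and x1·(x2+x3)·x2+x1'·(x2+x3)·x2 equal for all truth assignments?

No

E1: x2+(x3'+x3')·(x3'+x3'+x1')
    = x2+x3'+x3'   — absorption
    = x2+x3'   — idempotence
E2: x1·(x2+x3)·x2+x1'·(x2+x3)·x2
    = (x2+x3)·x2   — distribution
    = x2   — absorption
These differ: at x1=0, x2=0, x3=0, E1 = 1 but E2 = 0.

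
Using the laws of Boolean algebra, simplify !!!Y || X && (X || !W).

!!!Y || X && (X || !W)
= !!!Y || X   [absorption]
= !Y || X   [double negation]

!Y || X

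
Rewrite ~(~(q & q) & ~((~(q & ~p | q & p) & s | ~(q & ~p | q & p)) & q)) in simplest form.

~(~(q & q) & ~((~(q & ~p | q & p) & s | ~(q & ~p | q & p)) & q))
= ~(~(q & q) & ~(~(q & ~p | q & p) & q))   [absorption]
= ~(~(q & q) & ~(~q & q))   [distribution]
= q & q | ~q & q   [De Morgan]
= q   [distribution]

q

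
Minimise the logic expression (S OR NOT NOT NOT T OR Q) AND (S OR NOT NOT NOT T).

S OR NOT T

(S OR NOT NOT NOT T OR Q) AND (S OR NOT NOT NOT T)
= S OR NOT NOT NOT T   (absorption)
= S OR NOT T   (double negation)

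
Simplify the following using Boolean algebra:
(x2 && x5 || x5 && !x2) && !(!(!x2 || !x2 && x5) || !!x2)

x5 && !x2

(x2 && x5 || x5 && !x2) && !(!(!x2 || !x2 && x5) || !!x2)
= x5 && !(!(!x2 || !x2 && x5) || !!x2)   — distribution
= x5 && !(!!x2 || !!x2)   — absorption
= x5 && !!!x2   — idempotence
= x5 && !x2   — double negation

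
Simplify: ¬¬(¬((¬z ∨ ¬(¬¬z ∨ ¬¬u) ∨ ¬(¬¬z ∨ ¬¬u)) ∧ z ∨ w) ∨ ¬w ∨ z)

¬¬(¬((¬z ∨ ¬(¬¬z ∨ ¬¬u) ∨ ¬(¬¬z ∨ ¬¬u)) ∧ z ∨ w) ∨ ¬w ∨ z)
= ¬¬(¬((¬z ∨ ¬(¬¬z ∨ ¬¬u)) ∧ z ∨ w) ∨ ¬w ∨ z)
= ¬¬(¬((¬z ∨ ¬z ∧ ¬u) ∧ z ∨ w) ∨ ¬w ∨ z)
= ¬¬(¬(¬z ∧ z ∨ w) ∨ ¬w ∨ z)
= ¬¬(¬w ∨ ¬w ∨ z)
= ¬¬(¬w ∨ z)
= ¬w ∨ z

¬w ∨ z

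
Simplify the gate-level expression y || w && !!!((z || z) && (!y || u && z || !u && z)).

y || w && !!!((z || z) && (!y || u && z || !u && z))
= y || w && !!!((z || z) && (!y || z))   (distribution)
= y || w && !!!(z && !y || z)   (distribution)
= y || w && !!!z   (absorption)
= y || w && !z   (double negation)

y || w && !z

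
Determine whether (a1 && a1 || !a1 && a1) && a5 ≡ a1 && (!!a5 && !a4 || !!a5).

E1: (a1 && a1 || !a1 && a1) && a5
    = a1 && a5   (distribution)
E2: a1 && (!!a5 && !a4 || !!a5)
    = a1 && (!!a5 && !a4 || a5)   (double negation)
    = a1 && (a5 && !a4 || a5)   (double negation)
    = a1 && a5   (absorption)
Both reduce to a1 && a5, so they are equivalent.

Yes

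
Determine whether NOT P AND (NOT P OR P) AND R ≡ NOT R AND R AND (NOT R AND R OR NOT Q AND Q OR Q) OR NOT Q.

E1: NOT P AND (NOT P OR P) AND R
    = NOT P AND R   [complement / identity]
E2: NOT R AND R AND (NOT R AND R OR NOT Q AND Q OR Q) OR NOT Q
    = NOT R AND R AND (NOT R AND R OR Q) OR NOT Q   [complement / identity]
    = NOT R AND R OR NOT Q   [absorption]
    = NOT Q   [complement / identity]
These differ: at P=0, Q=0, R=0, E1 = 0 but E2 = 1.

No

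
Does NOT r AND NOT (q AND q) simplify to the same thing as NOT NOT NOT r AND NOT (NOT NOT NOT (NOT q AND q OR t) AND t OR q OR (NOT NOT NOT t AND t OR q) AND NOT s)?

Yes

E1: NOT r AND NOT (q AND q)
    = NOT r AND NOT q   — idempotence
E2: NOT NOT NOT r AND NOT (NOT NOT NOT (NOT q AND q OR t) AND t OR q OR (NOT NOT NOT t AND t OR q) AND NOT s)
    = NOT NOT NOT r AND NOT (NOT NOT NOT t AND t OR q OR (NOT NOT NOT t AND t OR q) AND NOT s)   — complement / identity
    = NOT NOT NOT r AND NOT (NOT NOT NOT t AND t OR q)   — absorption
    = NOT r AND NOT (NOT NOT NOT t AND t OR q)   — double negation
    = NOT r AND NOT (NOT t AND t OR q)   — double negation
    = NOT r AND NOT q   — complement / identity
Both reduce to NOT r AND NOT q, so they are equivalent.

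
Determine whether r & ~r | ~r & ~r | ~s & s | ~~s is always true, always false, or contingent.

contingent

r & ~r | ~r & ~r | ~s & s | ~~s
= ~r | ~s & s | ~~s   [distribution]
= ~r | ~s & s | s   [double negation]
= ~r | s   [complement / identity]
This depends on r, s, so it is not a constant.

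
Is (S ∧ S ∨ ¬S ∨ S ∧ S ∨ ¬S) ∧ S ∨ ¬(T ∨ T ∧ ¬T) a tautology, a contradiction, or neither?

(S ∧ S ∨ ¬S ∨ S ∧ S ∨ ¬S) ∧ S ∨ ¬(T ∨ T ∧ ¬T)
= (S ∧ S ∨ ¬S) ∧ S ∨ ¬(T ∨ T ∧ ¬T)   [idempotence]
= (S ∨ ¬S) ∧ S ∨ ¬(T ∨ T ∧ ¬T)   [idempotence]
= S ∨ ¬(T ∨ T ∧ ¬T)   [complement / identity]
= S ∨ ¬T   [complement / identity]
This depends on S, T, so it is not a constant.

neither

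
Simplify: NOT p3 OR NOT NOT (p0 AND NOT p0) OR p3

TRUE

NOT p3 OR NOT NOT (p0 AND NOT p0) OR p3
= NOT p3 OR p0 AND NOT p0 OR p3
= NOT p3 OR p3
= TRUE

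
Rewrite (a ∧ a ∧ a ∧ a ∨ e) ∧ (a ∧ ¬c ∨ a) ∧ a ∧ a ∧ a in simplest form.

a

(a ∧ a ∧ a ∧ a ∨ e) ∧ (a ∧ ¬c ∨ a) ∧ a ∧ a ∧ a
= (a ∧ a ∧ a ∧ a ∨ e) ∧ a ∧ a ∧ a ∧ a
= a ∧ a ∧ a ∧ a
= a ∧ a
= a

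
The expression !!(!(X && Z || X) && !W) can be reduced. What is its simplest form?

!!(!(X && Z || X) && !W)
= !(X && Z || X) && !W
= !X && !W

!X && !W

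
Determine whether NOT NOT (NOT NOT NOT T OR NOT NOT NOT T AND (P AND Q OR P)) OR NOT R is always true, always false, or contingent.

NOT NOT (NOT NOT NOT T OR NOT NOT NOT T AND (P AND Q OR P)) OR NOT R
= NOT NOT (NOT NOT NOT T OR NOT NOT NOT T AND P) OR NOT R   (absorption)
= NOT NOT NOT NOT NOT T OR NOT R   (absorption)
= NOT NOT NOT T OR NOT R   (double negation)
= NOT T OR NOT R   (double negation)
This depends on R, T, so it is not a constant.

contingent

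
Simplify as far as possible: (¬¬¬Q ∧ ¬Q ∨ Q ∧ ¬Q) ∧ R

¬Q ∧ R

(¬¬¬Q ∧ ¬Q ∨ Q ∧ ¬Q) ∧ R
= (¬Q ∧ ¬Q ∨ Q ∧ ¬Q) ∧ R
= ¬Q ∧ R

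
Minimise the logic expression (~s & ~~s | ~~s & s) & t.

(~s & ~~s | ~~s & s) & t
= (~s & s | ~~s & s) & t
= (~s & s | s & s) & t
= s & t

s & t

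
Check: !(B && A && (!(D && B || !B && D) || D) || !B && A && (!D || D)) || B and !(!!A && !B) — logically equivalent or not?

E1: !(B && A && (!(D && B || !B && D) || D) || !B && A && (!D || D)) || B
    = !(B && A && (!D || D) || !B && A && (!D || D)) || B   — distribution
    = !(A && (!D || D)) || B   — distribution
    = !A || B   — complement / identity
E2: !(!!A && !B)
    = !A || B   — De Morgan
Both reduce to !A || B, so they are equivalent.

Yes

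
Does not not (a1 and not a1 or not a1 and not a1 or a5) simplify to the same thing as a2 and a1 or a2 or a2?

No

E1: not not (a1 and not a1 or not a1 and not a1 or a5)
    = a1 and not a1 or not a1 and not a1 or a5   (double negation)
    = not a1 or a5   (distribution)
E2: a2 and a1 or a2 or a2
    = a2 or a2   (absorption)
    = a2   (idempotence)
These differ: at a1=0, a2=0, a5=0, E1 = 1 but E2 = 0.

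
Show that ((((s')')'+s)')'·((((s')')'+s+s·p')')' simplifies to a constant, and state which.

((((s')')'+s)')'·((((s')')'+s+s·p')')'
= ((((s')')'+s)')'·((((s')')'+s)')'
= ((((s')')'+s)')'
= ((s'+s)')'
= s'+s
= 1

1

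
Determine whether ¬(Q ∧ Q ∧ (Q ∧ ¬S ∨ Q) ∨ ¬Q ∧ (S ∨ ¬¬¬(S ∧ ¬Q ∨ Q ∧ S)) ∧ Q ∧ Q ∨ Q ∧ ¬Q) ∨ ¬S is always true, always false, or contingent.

contingent

¬(Q ∧ Q ∧ (Q ∧ ¬S ∨ Q) ∨ ¬Q ∧ (S ∨ ¬¬¬(S ∧ ¬Q ∨ Q ∧ S)) ∧ Q ∧ Q ∨ Q ∧ ¬Q) ∨ ¬S
= ¬(Q ∧ Q ∧ (Q ∧ ¬S ∨ Q) ∨ ¬Q ∧ (S ∨ ¬¬¬S) ∧ Q ∧ Q ∨ Q ∧ ¬Q) ∨ ¬S   [distribution]
= ¬(Q ∧ Q ∧ (Q ∧ ¬S ∨ Q) ∨ ¬Q ∧ (S ∨ ¬S) ∧ Q ∧ Q ∨ Q ∧ ¬Q) ∨ ¬S   [double negation]
= ¬(Q ∧ Q ∧ (Q ∧ ¬S ∨ Q) ∨ ¬Q ∧ Q ∧ Q ∨ Q ∧ ¬Q) ∨ ¬S   [complement / identity]
= ¬(Q ∧ Q ∧ Q ∨ ¬Q ∧ Q ∧ Q ∨ Q ∧ ¬Q) ∨ ¬S   [absorption]
= ¬(Q ∧ Q ∨ Q ∧ ¬Q) ∨ ¬S   [distribution]
= ¬Q ∨ ¬S   [distribution]
This depends on Q, S, so it is not a constant.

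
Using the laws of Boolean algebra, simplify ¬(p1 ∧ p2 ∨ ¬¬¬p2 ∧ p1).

¬(p1 ∧ p2 ∨ ¬¬¬p2 ∧ p1)
= ¬(p1 ∧ p2 ∨ ¬p2 ∧ p1)   (double negation)
= ¬p1   (distribution)

¬p1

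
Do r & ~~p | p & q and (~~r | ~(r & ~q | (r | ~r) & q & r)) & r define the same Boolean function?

E1: r & ~~p | p & q
    = r & p | p & q   [double negation]
    = (r | q) & p   [distribution]
E2: (~~r | ~(r & ~q | (r | ~r) & q & r)) & r
    = (~~r | ~(r & ~q | q & r)) & r   [complement / identity]
    = (~~r | ~r) & r   [distribution]
    = (r | ~r) & r   [double negation]
    = r   [complement / identity]
These differ: at p=1, q=1, r=0, E1 = 1 but E2 = 0.

No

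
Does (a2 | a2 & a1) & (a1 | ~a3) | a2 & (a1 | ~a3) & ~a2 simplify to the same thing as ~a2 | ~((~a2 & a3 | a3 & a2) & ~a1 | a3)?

E1: (a2 | a2 & a1) & (a1 | ~a3) | a2 & (a1 | ~a3) & ~a2
    = a2 & (a1 | ~a3) | a2 & (a1 | ~a3) & ~a2   — absorption
    = a2 & (a1 | ~a3)   — absorption
E2: ~a2 | ~((~a2 & a3 | a3 & a2) & ~a1 | a3)
    = ~a2 | ~(a3 & ~a1 | a3)   — distribution
    = ~a2 | ~a3   — absorption
These differ: at a1=0, a2=0, a3=1, E1 = 0 but E2 = 1.

No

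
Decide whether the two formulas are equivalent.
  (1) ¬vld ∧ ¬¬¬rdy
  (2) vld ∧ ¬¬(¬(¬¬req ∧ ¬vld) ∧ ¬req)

No

E1: ¬vld ∧ ¬¬¬rdy
    = ¬vld ∧ ¬rdy   (double negation)
E2: vld ∧ ¬¬(¬(¬¬req ∧ ¬vld) ∧ ¬req)
    = vld ∧ ¬(¬¬req ∧ ¬vld) ∧ ¬req   (double negation)
    = vld ∧ (¬req ∨ vld) ∧ ¬req   (De Morgan)
    = vld ∧ ¬req   (absorption)
These differ: at rdy=0, req=0, vld=1, E1 = 0 but E2 = 1.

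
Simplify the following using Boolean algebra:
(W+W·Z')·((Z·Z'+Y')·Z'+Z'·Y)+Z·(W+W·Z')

W

(W+W·Z')·((Z·Z'+Y')·Z'+Z'·Y)+Z·(W+W·Z')
= (W+W·Z')·(Y'·Z'+Z'·Y)+Z·(W+W·Z')   [complement / identity]
= (W+W·Z')·Z'+Z·(W+W·Z')   [distribution]
= W+W·Z'   [distribution]
= W   [absorption]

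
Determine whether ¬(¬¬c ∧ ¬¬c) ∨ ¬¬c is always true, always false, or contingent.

always true

¬(¬¬c ∧ ¬¬c) ∨ ¬¬c
= ¬(¬¬c ∧ ¬¬c) ∨ c   — double negation
= ¬¬¬c ∨ c   — idempotence
= ¬c ∨ c   — double negation
= True   — complement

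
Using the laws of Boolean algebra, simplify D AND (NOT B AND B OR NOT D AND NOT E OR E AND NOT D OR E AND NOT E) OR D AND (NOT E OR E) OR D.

D

D AND (NOT B AND B OR NOT D AND NOT E OR E AND NOT D OR E AND NOT E) OR D AND (NOT E OR E) OR D
= D AND (NOT B AND B OR NOT D AND NOT E OR E AND NOT D) OR D AND (NOT E OR E) OR D   [complement / identity]
= D AND (NOT B AND B OR NOT D AND NOT E OR E AND NOT D) OR D OR D   [complement / identity]
= D AND (NOT B AND B OR NOT D) OR D OR D   [distribution]
= D AND NOT D OR D OR D   [complement / identity]
= D OR D   [complement / identity]
= D   [idempotence]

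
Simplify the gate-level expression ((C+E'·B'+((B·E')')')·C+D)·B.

((C+E'·B'+((B·E')')')·C+D)·B
= ((C+E'·B'+B·E')·C+D)·B   (double negation)
= ((C+E')·C+D)·B   (distribution)
= (C+D)·B   (absorption)

(C+D)·B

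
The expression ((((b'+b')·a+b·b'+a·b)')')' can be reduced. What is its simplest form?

a'

((((b'+b')·a+b·b'+a·b)')')'
= (((b'·a+b·b'+a·b)')')'   [idempotence]
= (((b'·a+a·b)')')'   [complement / identity]
= ((a')')'   [distribution]
= a'   [double negation]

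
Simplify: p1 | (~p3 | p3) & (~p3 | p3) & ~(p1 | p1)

1

p1 | (~p3 | p3) & (~p3 | p3) & ~(p1 | p1)
= p1 | (~p3 | p3) & ~(p1 | p1)
= p1 | ~(p1 | p1)
= p1 | ~p1
= 1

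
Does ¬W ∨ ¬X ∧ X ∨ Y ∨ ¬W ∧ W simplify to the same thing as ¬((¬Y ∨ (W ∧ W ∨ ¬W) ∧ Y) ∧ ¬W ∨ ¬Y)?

E1: ¬W ∨ ¬X ∧ X ∨ Y ∨ ¬W ∧ W
    = ¬W ∨ Y ∨ ¬W ∧ W
    = ¬W ∨ Y
E2: ¬((¬Y ∨ (W ∧ W ∨ ¬W) ∧ Y) ∧ ¬W ∨ ¬Y)
    = ¬((¬Y ∨ (W ∨ ¬W) ∧ Y) ∧ ¬W ∨ ¬Y)
    = ¬((¬Y ∨ Y) ∧ ¬W ∨ ¬Y)
    = ¬(¬W ∨ ¬Y)
    = W ∧ Y
These differ: at W=0, X=0, Y=0, E1 = 1 but E2 = 0.

No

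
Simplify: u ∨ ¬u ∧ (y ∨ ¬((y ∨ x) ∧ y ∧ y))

True

u ∨ ¬u ∧ (y ∨ ¬((y ∨ x) ∧ y ∧ y))
= u ∨ ¬u ∧ (y ∨ ¬((y ∨ x) ∧ y))   [idempotence]
= u ∨ ¬u ∧ (y ∨ ¬y)   [absorption]
= u ∨ ¬u   [complement / identity]
= True   [complement]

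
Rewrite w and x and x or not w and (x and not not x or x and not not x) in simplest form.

w and x and x or not w and (x and not not x or x and not not x)
= w and x and x or not w and x and not not x   [idempotence]
= w and x and x or not w and x and x   [double negation]
= x and x   [distribution]
= x   [idempotence]

x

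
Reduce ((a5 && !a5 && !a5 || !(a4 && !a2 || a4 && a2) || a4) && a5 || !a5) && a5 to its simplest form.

a5

((a5 && !a5 && !a5 || !(a4 && !a2 || a4 && a2) || a4) && a5 || !a5) && a5
= ((a5 && !a5 && !a5 || !a4 || a4) && a5 || !a5) && a5   [distribution]
= ((a5 && !a5 || !a4 || a4) && a5 || !a5) && a5   [idempotence]
= ((!a4 || a4) && a5 || !a5) && a5   [complement / identity]
= (a5 || !a5) && a5   [complement / identity]
= a5   [complement / identity]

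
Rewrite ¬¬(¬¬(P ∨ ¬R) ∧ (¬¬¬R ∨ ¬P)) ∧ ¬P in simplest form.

¬R ∧ ¬P

¬¬(¬¬(P ∨ ¬R) ∧ (¬¬¬R ∨ ¬P)) ∧ ¬P
= ¬¬((P ∨ ¬R) ∧ (¬¬¬R ∨ ¬P)) ∧ ¬P
= ¬¬((P ∨ ¬R) ∧ (¬R ∨ ¬P)) ∧ ¬P
= (P ∨ ¬R) ∧ (¬R ∨ ¬P) ∧ ¬P
= (¬R ∨ P ∧ ¬P) ∧ ¬P
= ¬R ∧ ¬P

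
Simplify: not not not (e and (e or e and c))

not not not (e and (e or e and c))
= not not not (e and e)   — absorption
= not not not e   — idempotence
= not e   — double negation

not e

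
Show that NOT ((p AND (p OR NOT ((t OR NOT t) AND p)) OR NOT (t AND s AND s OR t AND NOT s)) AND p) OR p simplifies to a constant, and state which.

TRUE

NOT ((p AND (p OR NOT ((t OR NOT t) AND p)) OR NOT (t AND s AND s OR t AND NOT s)) AND p) OR p
= NOT ((p AND (p OR NOT p) OR NOT (t AND s AND s OR t AND NOT s)) AND p) OR p   (complement / identity)
= NOT ((p AND (p OR NOT p) OR NOT (t AND s OR t AND NOT s)) AND p) OR p   (idempotence)
= NOT ((p OR NOT (t AND s OR t AND NOT s)) AND p) OR p   (complement / identity)
= NOT ((p OR NOT t) AND p) OR p   (distribution)
= NOT p OR p   (absorption)
= TRUE   (complement)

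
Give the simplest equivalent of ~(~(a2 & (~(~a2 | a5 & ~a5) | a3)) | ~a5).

a2 & a5

~(~(a2 & (~(~a2 | a5 & ~a5) | a3)) | ~a5)
= ~(~(a2 & (~~a2 | a3)) | ~a5)   [complement / identity]
= ~(~(a2 & (a2 | a3)) | ~a5)   [double negation]
= a2 & (a2 | a3) & a5   [De Morgan]
= a2 & a5   [absorption]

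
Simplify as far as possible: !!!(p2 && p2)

!p2

!!!(p2 && p2)
= !!!p2   (idempotence)
= !p2   (double negation)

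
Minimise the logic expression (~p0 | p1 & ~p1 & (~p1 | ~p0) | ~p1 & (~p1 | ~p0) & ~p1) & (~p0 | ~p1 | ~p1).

~p0 | ~p1

(~p0 | p1 & ~p1 & (~p1 | ~p0) | ~p1 & (~p1 | ~p0) & ~p1) & (~p0 | ~p1 | ~p1)
= (~p0 | ~p1 & (~p1 | ~p0)) & (~p0 | ~p1 | ~p1)
= (~p0 | ~p1) & (~p0 | ~p1 | ~p1)
= ~p0 | ~p1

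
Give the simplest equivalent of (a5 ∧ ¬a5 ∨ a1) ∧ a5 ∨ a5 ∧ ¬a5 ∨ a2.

a1 ∧ a5 ∨ a2

(a5 ∧ ¬a5 ∨ a1) ∧ a5 ∨ a5 ∧ ¬a5 ∨ a2
= a1 ∧ a5 ∨ a5 ∧ ¬a5 ∨ a2   [complement / identity]
= a1 ∧ a5 ∨ a2   [complement / identity]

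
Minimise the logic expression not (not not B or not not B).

not (not not B or not not B)
= not B and not B   [De Morgan]
= not B   [idempotence]

not B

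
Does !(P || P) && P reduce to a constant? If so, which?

!(P || P) && P
= !P && P   [idempotence]
= false   [complement]

yes, False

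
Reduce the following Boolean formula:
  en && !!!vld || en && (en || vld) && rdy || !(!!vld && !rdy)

en && !!!vld || en && (en || vld) && rdy || !(!!vld && !rdy)
= en && !!!vld || en && rdy || !(!!vld && !rdy)   [absorption]
= (!!!vld || rdy) && en || !(!!vld && !rdy)   [distribution]
= (!vld || rdy) && en || !(!!vld && !rdy)   [double negation]
= (!vld || rdy) && en || !vld || rdy   [De Morgan]
= !vld || rdy   [absorption]

!vld || rdy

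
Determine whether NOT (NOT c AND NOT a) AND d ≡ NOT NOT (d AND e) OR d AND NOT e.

No

E1: NOT (NOT c AND NOT a) AND d
    = (c OR a) AND d
E2: NOT NOT (d AND e) OR d AND NOT e
    = d AND e OR d AND NOT e
    = d
These differ: at a=0, c=0, d=1, e=0, E1 = 0 but E2 = 1.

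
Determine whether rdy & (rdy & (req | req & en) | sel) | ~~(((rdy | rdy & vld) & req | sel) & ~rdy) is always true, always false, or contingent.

rdy & (rdy & (req | req & en) | sel) | ~~(((rdy | rdy & vld) & req | sel) & ~rdy)
= rdy & (rdy & (req | req & en) | sel) | ((rdy | rdy & vld) & req | sel) & ~rdy   (double negation)
= rdy & (rdy & req | sel) | ((rdy | rdy & vld) & req | sel) & ~rdy   (absorption)
= rdy & (rdy & req | sel) | (rdy & req | sel) & ~rdy   (absorption)
= rdy & req | sel   (distribution)
This depends on rdy, req, sel, so it is not a constant.

contingent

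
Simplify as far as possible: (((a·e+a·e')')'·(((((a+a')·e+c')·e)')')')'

(((a·e+a·e')')'·(((((a+a')·e+c')·e)')')')'
= ((a')'·(((((a+a')·e+c')·e)')')')'   [distribution]
= ((a')'·((((e+c')·e)')')')'   [complement / identity]
= ((a')'·((e')')')'   [absorption]
= ((a')'·e')'   [double negation]
= a'+e   [De Morgan]

a'+e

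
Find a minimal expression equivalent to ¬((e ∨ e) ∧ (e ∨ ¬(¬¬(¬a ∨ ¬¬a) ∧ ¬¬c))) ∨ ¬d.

¬e ∨ ¬d

¬((e ∨ e) ∧ (e ∨ ¬(¬¬(¬a ∨ ¬¬a) ∧ ¬¬c))) ∨ ¬d
= ¬((e ∨ e) ∧ (e ∨ ¬(¬a ∨ ¬¬a) ∨ ¬c)) ∨ ¬d   — De Morgan
= ¬(e ∧ (e ∨ ¬(¬a ∨ ¬¬a) ∨ ¬c)) ∨ ¬d   — idempotence
= ¬(e ∧ (e ∨ a ∧ ¬a ∨ ¬c)) ∨ ¬d   — De Morgan
= ¬(e ∧ (e ∨ ¬c)) ∨ ¬d   — complement / identity
= ¬e ∨ ¬d   — absorption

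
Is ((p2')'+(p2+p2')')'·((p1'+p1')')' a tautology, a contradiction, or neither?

neither

((p2')'+(p2+p2')')'·((p1'+p1')')'
= p2'·(p2+p2')·((p1'+p1')')'   — De Morgan
= p2'·(p2+p2')·((p1')')'   — idempotence
= p2'·(p2+p2')·p1'   — double negation
= p2'·p1'   — complement / identity
This depends on p1, p2, so it is not a constant.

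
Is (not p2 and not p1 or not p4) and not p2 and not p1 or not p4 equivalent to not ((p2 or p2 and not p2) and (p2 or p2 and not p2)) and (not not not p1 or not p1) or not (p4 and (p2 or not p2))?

E1: (not p2 and not p1 or not p4) and not p2 and not p1 or not p4
    = not p2 and not p1 or not p4   [absorption]
E2: not ((p2 or p2 and not p2) and (p2 or p2 and not p2)) and (not not not p1 or not p1) or not (p4 and (p2 or not p2))
    = not ((p2 or p2 and not p2) and (p2 or p2 and not p2)) and (not not not p1 or not p1) or not p4   [complement / identity]
    = not (p2 or p2 and not p2) and (not not not p1 or not p1) or not p4   [idempotence]
    = not (p2 or p2 and not p2) and (not p1 or not p1) or not p4   [double negation]
    = not (p2 or p2 and not p2) and not p1 or not p4   [idempotence]
    = not p2 and not p1 or not p4   [complement / identity]
Both reduce to not p2 and not p1 or not p4, so they are equivalent.

Yes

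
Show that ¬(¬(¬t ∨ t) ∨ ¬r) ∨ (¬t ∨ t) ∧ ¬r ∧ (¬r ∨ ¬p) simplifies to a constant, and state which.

¬(¬(¬t ∨ t) ∨ ¬r) ∨ (¬t ∨ t) ∧ ¬r ∧ (¬r ∨ ¬p)
= ¬(¬(¬t ∨ t) ∨ ¬r) ∨ (¬t ∨ t) ∧ ¬r   — absorption
= (¬t ∨ t) ∧ r ∨ (¬t ∨ t) ∧ ¬r   — De Morgan
= ¬t ∨ t   — distribution
= True   — complement

True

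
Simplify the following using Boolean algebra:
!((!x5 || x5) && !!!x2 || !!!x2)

x2

!((!x5 || x5) && !!!x2 || !!!x2)
= !(!!!x2 || !!!x2)   (complement / identity)
= !!!!x2   (idempotence)
= !!x2   (double negation)
= x2   (double negation)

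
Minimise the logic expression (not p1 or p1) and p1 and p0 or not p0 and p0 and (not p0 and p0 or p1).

(not p1 or p1) and p1 and p0 or not p0 and p0 and (not p0 and p0 or p1)
= p1 and p0 or not p0 and p0 and (not p0 and p0 or p1)   — complement / identity
= p1 and p0 or not p0 and p0   — absorption
= p1 and p0   — complement / identity

p1 and p0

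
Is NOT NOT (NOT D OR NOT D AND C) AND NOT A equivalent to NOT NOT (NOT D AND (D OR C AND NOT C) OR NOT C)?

No

E1: NOT NOT (NOT D OR NOT D AND C) AND NOT A
    = NOT NOT NOT D AND NOT A   — absorption
    = NOT D AND NOT A   — double negation
E2: NOT NOT (NOT D AND (D OR C AND NOT C) OR NOT C)
    = NOT NOT (NOT D AND D OR NOT C)   — complement / identity
    = NOT NOT NOT C   — complement / identity
    = NOT C   — double negation
These differ: at A=1, C=0, D=1, E1 = 0 but E2 = 1.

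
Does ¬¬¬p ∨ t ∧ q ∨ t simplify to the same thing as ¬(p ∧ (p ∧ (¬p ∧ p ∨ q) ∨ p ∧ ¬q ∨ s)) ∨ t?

E1: ¬¬¬p ∨ t ∧ q ∨ t
    = ¬¬¬p ∨ t   [absorption]
    = ¬p ∨ t   [double negation]
E2: ¬(p ∧ (p ∧ (¬p ∧ p ∨ q) ∨ p ∧ ¬q ∨ s)) ∨ t
    = ¬(p ∧ (p ∧ q ∨ p ∧ ¬q ∨ s)) ∨ t   [complement / identity]
    = ¬(p ∧ (p ∨ s)) ∨ t   [distribution]
    = ¬p ∨ t   [absorption]
Both reduce to ¬p ∨ t, so they are equivalent.

Yes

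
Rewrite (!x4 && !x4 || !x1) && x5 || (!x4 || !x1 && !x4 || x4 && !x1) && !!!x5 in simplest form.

(!x4 && !x4 || !x1) && x5 || (!x4 || !x1 && !x4 || x4 && !x1) && !!!x5
= (!x4 && !x4 || !x1) && x5 || (!x4 || !x1) && !!!x5   (distribution)
= (!x4 || !x1) && x5 || (!x4 || !x1) && !!!x5   (idempotence)
= (!x4 || !x1) && x5 || (!x4 || !x1) && !x5   (double negation)
= !x4 || !x1   (distribution)

!x4 || !x1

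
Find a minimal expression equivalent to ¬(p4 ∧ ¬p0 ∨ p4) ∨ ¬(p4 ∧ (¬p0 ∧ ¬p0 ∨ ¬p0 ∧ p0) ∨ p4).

¬(p4 ∧ ¬p0 ∨ p4) ∨ ¬(p4 ∧ (¬p0 ∧ ¬p0 ∨ ¬p0 ∧ p0) ∨ p4)
= ¬(p4 ∧ ¬p0 ∨ p4) ∨ ¬(p4 ∧ ¬p0 ∨ p4)   (distribution)
= ¬(p4 ∧ ¬p0 ∨ p4)   (idempotence)
= ¬p4   (absorption)

¬p4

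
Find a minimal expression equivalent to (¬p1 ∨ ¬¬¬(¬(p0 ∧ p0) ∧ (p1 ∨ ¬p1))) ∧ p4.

(¬p1 ∨ p0) ∧ p4

(¬p1 ∨ ¬¬¬(¬(p0 ∧ p0) ∧ (p1 ∨ ¬p1))) ∧ p4
= (¬p1 ∨ ¬¬¬¬(p0 ∧ p0)) ∧ p4
= (¬p1 ∨ ¬¬(p0 ∧ p0)) ∧ p4
= (¬p1 ∨ ¬¬p0) ∧ p4
= (¬p1 ∨ p0) ∧ p4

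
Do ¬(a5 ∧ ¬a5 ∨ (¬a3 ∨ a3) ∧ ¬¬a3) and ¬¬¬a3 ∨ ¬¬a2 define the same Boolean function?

No

E1: ¬(a5 ∧ ¬a5 ∨ (¬a3 ∨ a3) ∧ ¬¬a3)
    = ¬((¬a3 ∨ a3) ∧ ¬¬a3)   [complement / identity]
    = ¬¬¬a3   [complement / identity]
    = ¬a3   [double negation]
E2: ¬¬¬a3 ∨ ¬¬a2
    = ¬¬¬a3 ∨ a2   [double negation]
    = ¬a3 ∨ a2   [double negation]
These differ: at a2=1, a3=1, a5=0, E1 = 0 but E2 = 1.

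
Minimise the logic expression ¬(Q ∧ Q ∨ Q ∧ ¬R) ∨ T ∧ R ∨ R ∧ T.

¬Q ∨ R ∧ T

¬(Q ∧ Q ∨ Q ∧ ¬R) ∨ T ∧ R ∨ R ∧ T
= ¬(Q ∨ Q ∧ ¬R) ∨ T ∧ R ∨ R ∧ T   (idempotence)
= ¬(Q ∨ Q ∧ ¬R) ∨ R ∧ (T ∨ T)   (distribution)
= ¬Q ∨ R ∧ (T ∨ T)   (absorption)
= ¬Q ∨ R ∧ T   (idempotence)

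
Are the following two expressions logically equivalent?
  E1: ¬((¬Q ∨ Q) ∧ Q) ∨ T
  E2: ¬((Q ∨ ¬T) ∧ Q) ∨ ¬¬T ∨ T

E1: ¬((¬Q ∨ Q) ∧ Q) ∨ T
    = ¬Q ∨ T
E2: ¬((Q ∨ ¬T) ∧ Q) ∨ ¬¬T ∨ T
    = ¬((Q ∨ ¬T) ∧ Q) ∨ T ∨ T
    = ¬Q ∨ T ∨ T
    = ¬Q ∨ T
Both reduce to ¬Q ∨ T, so they are equivalent.

Yes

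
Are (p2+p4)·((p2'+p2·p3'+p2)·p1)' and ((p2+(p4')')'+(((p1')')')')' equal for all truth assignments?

Yes

E1: (p2+p4)·((p2'+p2·p3'+p2)·p1)'
    = (p2+p4)·((p2'+p2)·p1)'   (absorption)
    = (p2+p4)·p1'   (complement / identity)
E2: ((p2+(p4')')'+(((p1')')')')'
    = ((p2+p4)'+(((p1')')')')'   (double negation)
    = ((p2+p4)'+(p1')')'   (double negation)
    = (p2+p4)·p1'   (De Morgan)
Both reduce to (p2+p4)·p1', so they are equivalent.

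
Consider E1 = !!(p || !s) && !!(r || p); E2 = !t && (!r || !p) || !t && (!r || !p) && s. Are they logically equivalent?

E1: !!(p || !s) && !!(r || p)
    = (p || !s) && !!(r || p)   (double negation)
    = (p || !s) && (r || p)   (double negation)
    = p || !s && r   (distribution)
E2: !t && (!r || !p) || !t && (!r || !p) && s
    = !t && (!r || !p)   (absorption)
These differ: at p=0, r=1, s=0, t=1, E1 = 1 but E2 = 0.

No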